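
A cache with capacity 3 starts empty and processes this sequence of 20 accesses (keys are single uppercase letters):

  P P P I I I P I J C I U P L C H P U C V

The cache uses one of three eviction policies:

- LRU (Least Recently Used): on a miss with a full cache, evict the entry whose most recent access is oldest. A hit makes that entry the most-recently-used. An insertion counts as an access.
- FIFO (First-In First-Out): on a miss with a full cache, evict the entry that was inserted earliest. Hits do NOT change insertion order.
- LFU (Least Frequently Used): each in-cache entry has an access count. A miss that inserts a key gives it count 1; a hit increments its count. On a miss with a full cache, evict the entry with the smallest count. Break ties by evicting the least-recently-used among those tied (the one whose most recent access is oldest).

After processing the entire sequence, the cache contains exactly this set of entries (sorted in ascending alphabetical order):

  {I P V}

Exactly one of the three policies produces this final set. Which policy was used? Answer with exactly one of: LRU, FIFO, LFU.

Answer: LFU

Derivation:
Simulating under each policy and comparing final sets:
  LRU: final set = {C U V} -> differs
  FIFO: final set = {C U V} -> differs
  LFU: final set = {I P V} -> MATCHES target
Only LFU produces the target set.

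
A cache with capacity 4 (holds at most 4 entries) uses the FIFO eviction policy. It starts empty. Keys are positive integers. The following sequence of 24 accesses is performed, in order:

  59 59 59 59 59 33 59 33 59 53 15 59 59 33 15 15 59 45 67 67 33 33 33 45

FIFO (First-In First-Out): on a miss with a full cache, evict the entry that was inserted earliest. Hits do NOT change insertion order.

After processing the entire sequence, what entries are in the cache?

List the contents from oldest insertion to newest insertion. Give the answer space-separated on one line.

Answer: 15 45 67 33

Derivation:
FIFO simulation (capacity=4):
  1. access 59: MISS. Cache (old->new): [59]
  2. access 59: HIT. Cache (old->new): [59]
  3. access 59: HIT. Cache (old->new): [59]
  4. access 59: HIT. Cache (old->new): [59]
  5. access 59: HIT. Cache (old->new): [59]
  6. access 33: MISS. Cache (old->new): [59 33]
  7. access 59: HIT. Cache (old->new): [59 33]
  8. access 33: HIT. Cache (old->new): [59 33]
  9. access 59: HIT. Cache (old->new): [59 33]
  10. access 53: MISS. Cache (old->new): [59 33 53]
  11. access 15: MISS. Cache (old->new): [59 33 53 15]
  12. access 59: HIT. Cache (old->new): [59 33 53 15]
  13. access 59: HIT. Cache (old->new): [59 33 53 15]
  14. access 33: HIT. Cache (old->new): [59 33 53 15]
  15. access 15: HIT. Cache (old->new): [59 33 53 15]
  16. access 15: HIT. Cache (old->new): [59 33 53 15]
  17. access 59: HIT. Cache (old->new): [59 33 53 15]
  18. access 45: MISS, evict 59. Cache (old->new): [33 53 15 45]
  19. access 67: MISS, evict 33. Cache (old->new): [53 15 45 67]
  20. access 67: HIT. Cache (old->new): [53 15 45 67]
  21. access 33: MISS, evict 53. Cache (old->new): [15 45 67 33]
  22. access 33: HIT. Cache (old->new): [15 45 67 33]
  23. access 33: HIT. Cache (old->new): [15 45 67 33]
  24. access 45: HIT. Cache (old->new): [15 45 67 33]
Total: 17 hits, 7 misses, 3 evictions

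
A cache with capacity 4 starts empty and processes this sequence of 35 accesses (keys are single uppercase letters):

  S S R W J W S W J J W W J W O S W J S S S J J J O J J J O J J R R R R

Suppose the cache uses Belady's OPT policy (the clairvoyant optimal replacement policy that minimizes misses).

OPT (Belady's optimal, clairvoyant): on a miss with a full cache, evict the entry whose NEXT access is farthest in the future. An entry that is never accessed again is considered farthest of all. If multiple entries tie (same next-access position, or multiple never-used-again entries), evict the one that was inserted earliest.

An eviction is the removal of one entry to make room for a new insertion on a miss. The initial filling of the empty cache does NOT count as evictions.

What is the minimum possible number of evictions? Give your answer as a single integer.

OPT (Belady) simulation (capacity=4):
  1. access S: MISS. Cache: [S]
  2. access S: HIT. Next use of S: step 7. Cache: [S]
  3. access R: MISS. Cache: [S R]
  4. access W: MISS. Cache: [S R W]
  5. access J: MISS. Cache: [S R W J]
  6. access W: HIT. Next use of W: step 8. Cache: [S R W J]
  7. access S: HIT. Next use of S: step 16. Cache: [S R W J]
  8. access W: HIT. Next use of W: step 11. Cache: [S R W J]
  9. access J: HIT. Next use of J: step 10. Cache: [S R W J]
  10. access J: HIT. Next use of J: step 13. Cache: [S R W J]
  11. access W: HIT. Next use of W: step 12. Cache: [S R W J]
  12. access W: HIT. Next use of W: step 14. Cache: [S R W J]
  13. access J: HIT. Next use of J: step 18. Cache: [S R W J]
  14. access W: HIT. Next use of W: step 17. Cache: [S R W J]
  15. access O: MISS, evict R (next use: step 32). Cache: [S W J O]
  16. access S: HIT. Next use of S: step 19. Cache: [S W J O]
  17. access W: HIT. Next use of W: never. Cache: [S W J O]
  18. access J: HIT. Next use of J: step 22. Cache: [S W J O]
  19. access S: HIT. Next use of S: step 20. Cache: [S W J O]
  20. access S: HIT. Next use of S: step 21. Cache: [S W J O]
  21. access S: HIT. Next use of S: never. Cache: [S W J O]
  22. access J: HIT. Next use of J: step 23. Cache: [S W J O]
  23. access J: HIT. Next use of J: step 24. Cache: [S W J O]
  24. access J: HIT. Next use of J: step 26. Cache: [S W J O]
  25. access O: HIT. Next use of O: step 29. Cache: [S W J O]
  26. access J: HIT. Next use of J: step 27. Cache: [S W J O]
  27. access J: HIT. Next use of J: step 28. Cache: [S W J O]
  28. access J: HIT. Next use of J: step 30. Cache: [S W J O]
  29. access O: HIT. Next use of O: never. Cache: [S W J O]
  30. access J: HIT. Next use of J: step 31. Cache: [S W J O]
  31. access J: HIT. Next use of J: never. Cache: [S W J O]
  32. access R: MISS, evict S (next use: never). Cache: [W J O R]
  33. access R: HIT. Next use of R: step 34. Cache: [W J O R]
  34. access R: HIT. Next use of R: step 35. Cache: [W J O R]
  35. access R: HIT. Next use of R: never. Cache: [W J O R]
Total: 29 hits, 6 misses, 2 evictions

Answer: 2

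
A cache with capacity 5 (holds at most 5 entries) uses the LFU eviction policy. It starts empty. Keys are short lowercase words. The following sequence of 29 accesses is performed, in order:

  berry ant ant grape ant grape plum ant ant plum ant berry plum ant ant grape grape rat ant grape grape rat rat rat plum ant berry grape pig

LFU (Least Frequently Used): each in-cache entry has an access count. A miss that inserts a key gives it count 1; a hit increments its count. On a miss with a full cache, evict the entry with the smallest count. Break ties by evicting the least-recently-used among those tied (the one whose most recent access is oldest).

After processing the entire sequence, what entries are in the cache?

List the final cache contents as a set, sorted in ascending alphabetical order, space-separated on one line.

LFU simulation (capacity=5):
  1. access berry: MISS. Cache: [berry(c=1)]
  2. access ant: MISS. Cache: [berry(c=1) ant(c=1)]
  3. access ant: HIT, count now 2. Cache: [berry(c=1) ant(c=2)]
  4. access grape: MISS. Cache: [berry(c=1) grape(c=1) ant(c=2)]
  5. access ant: HIT, count now 3. Cache: [berry(c=1) grape(c=1) ant(c=3)]
  6. access grape: HIT, count now 2. Cache: [berry(c=1) grape(c=2) ant(c=3)]
  7. access plum: MISS. Cache: [berry(c=1) plum(c=1) grape(c=2) ant(c=3)]
  8. access ant: HIT, count now 4. Cache: [berry(c=1) plum(c=1) grape(c=2) ant(c=4)]
  9. access ant: HIT, count now 5. Cache: [berry(c=1) plum(c=1) grape(c=2) ant(c=5)]
  10. access plum: HIT, count now 2. Cache: [berry(c=1) grape(c=2) plum(c=2) ant(c=5)]
  11. access ant: HIT, count now 6. Cache: [berry(c=1) grape(c=2) plum(c=2) ant(c=6)]
  12. access berry: HIT, count now 2. Cache: [grape(c=2) plum(c=2) berry(c=2) ant(c=6)]
  13. access plum: HIT, count now 3. Cache: [grape(c=2) berry(c=2) plum(c=3) ant(c=6)]
  14. access ant: HIT, count now 7. Cache: [grape(c=2) berry(c=2) plum(c=3) ant(c=7)]
  15. access ant: HIT, count now 8. Cache: [grape(c=2) berry(c=2) plum(c=3) ant(c=8)]
  16. access grape: HIT, count now 3. Cache: [berry(c=2) plum(c=3) grape(c=3) ant(c=8)]
  17. access grape: HIT, count now 4. Cache: [berry(c=2) plum(c=3) grape(c=4) ant(c=8)]
  18. access rat: MISS. Cache: [rat(c=1) berry(c=2) plum(c=3) grape(c=4) ant(c=8)]
  19. access ant: HIT, count now 9. Cache: [rat(c=1) berry(c=2) plum(c=3) grape(c=4) ant(c=9)]
  20. access grape: HIT, count now 5. Cache: [rat(c=1) berry(c=2) plum(c=3) grape(c=5) ant(c=9)]
  21. access grape: HIT, count now 6. Cache: [rat(c=1) berry(c=2) plum(c=3) grape(c=6) ant(c=9)]
  22. access rat: HIT, count now 2. Cache: [berry(c=2) rat(c=2) plum(c=3) grape(c=6) ant(c=9)]
  23. access rat: HIT, count now 3. Cache: [berry(c=2) plum(c=3) rat(c=3) grape(c=6) ant(c=9)]
  24. access rat: HIT, count now 4. Cache: [berry(c=2) plum(c=3) rat(c=4) grape(c=6) ant(c=9)]
  25. access plum: HIT, count now 4. Cache: [berry(c=2) rat(c=4) plum(c=4) grape(c=6) ant(c=9)]
  26. access ant: HIT, count now 10. Cache: [berry(c=2) rat(c=4) plum(c=4) grape(c=6) ant(c=10)]
  27. access berry: HIT, count now 3. Cache: [berry(c=3) rat(c=4) plum(c=4) grape(c=6) ant(c=10)]
  28. access grape: HIT, count now 7. Cache: [berry(c=3) rat(c=4) plum(c=4) grape(c=7) ant(c=10)]
  29. access pig: MISS, evict berry(c=3). Cache: [pig(c=1) rat(c=4) plum(c=4) grape(c=7) ant(c=10)]
Total: 23 hits, 6 misses, 1 evictions

Answer: ant grape pig plum rat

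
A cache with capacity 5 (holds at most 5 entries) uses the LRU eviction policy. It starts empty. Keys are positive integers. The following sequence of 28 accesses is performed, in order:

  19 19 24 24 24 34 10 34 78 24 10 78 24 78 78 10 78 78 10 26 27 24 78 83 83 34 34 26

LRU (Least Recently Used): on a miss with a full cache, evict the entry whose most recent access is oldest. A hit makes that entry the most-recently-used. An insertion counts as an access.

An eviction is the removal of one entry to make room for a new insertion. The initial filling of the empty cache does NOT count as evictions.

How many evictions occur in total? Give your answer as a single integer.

Answer: 5

Derivation:
LRU simulation (capacity=5):
  1. access 19: MISS. Cache (LRU->MRU): [19]
  2. access 19: HIT. Cache (LRU->MRU): [19]
  3. access 24: MISS. Cache (LRU->MRU): [19 24]
  4. access 24: HIT. Cache (LRU->MRU): [19 24]
  5. access 24: HIT. Cache (LRU->MRU): [19 24]
  6. access 34: MISS. Cache (LRU->MRU): [19 24 34]
  7. access 10: MISS. Cache (LRU->MRU): [19 24 34 10]
  8. access 34: HIT. Cache (LRU->MRU): [19 24 10 34]
  9. access 78: MISS. Cache (LRU->MRU): [19 24 10 34 78]
  10. access 24: HIT. Cache (LRU->MRU): [19 10 34 78 24]
  11. access 10: HIT. Cache (LRU->MRU): [19 34 78 24 10]
  12. access 78: HIT. Cache (LRU->MRU): [19 34 24 10 78]
  13. access 24: HIT. Cache (LRU->MRU): [19 34 10 78 24]
  14. access 78: HIT. Cache (LRU->MRU): [19 34 10 24 78]
  15. access 78: HIT. Cache (LRU->MRU): [19 34 10 24 78]
  16. access 10: HIT. Cache (LRU->MRU): [19 34 24 78 10]
  17. access 78: HIT. Cache (LRU->MRU): [19 34 24 10 78]
  18. access 78: HIT. Cache (LRU->MRU): [19 34 24 10 78]
  19. access 10: HIT. Cache (LRU->MRU): [19 34 24 78 10]
  20. access 26: MISS, evict 19. Cache (LRU->MRU): [34 24 78 10 26]
  21. access 27: MISS, evict 34. Cache (LRU->MRU): [24 78 10 26 27]
  22. access 24: HIT. Cache (LRU->MRU): [78 10 26 27 24]
  23. access 78: HIT. Cache (LRU->MRU): [10 26 27 24 78]
  24. access 83: MISS, evict 10. Cache (LRU->MRU): [26 27 24 78 83]
  25. access 83: HIT. Cache (LRU->MRU): [26 27 24 78 83]
  26. access 34: MISS, evict 26. Cache (LRU->MRU): [27 24 78 83 34]
  27. access 34: HIT. Cache (LRU->MRU): [27 24 78 83 34]
  28. access 26: MISS, evict 27. Cache (LRU->MRU): [24 78 83 34 26]
Total: 18 hits, 10 misses, 5 evictions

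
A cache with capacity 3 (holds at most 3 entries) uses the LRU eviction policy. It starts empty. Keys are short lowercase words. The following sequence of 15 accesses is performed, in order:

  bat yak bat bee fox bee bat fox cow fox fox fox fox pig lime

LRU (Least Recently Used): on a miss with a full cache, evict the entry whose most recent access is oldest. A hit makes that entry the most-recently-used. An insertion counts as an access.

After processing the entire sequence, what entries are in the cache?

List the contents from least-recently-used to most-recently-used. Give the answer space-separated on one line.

LRU simulation (capacity=3):
  1. access bat: MISS. Cache (LRU->MRU): [bat]
  2. access yak: MISS. Cache (LRU->MRU): [bat yak]
  3. access bat: HIT. Cache (LRU->MRU): [yak bat]
  4. access bee: MISS. Cache (LRU->MRU): [yak bat bee]
  5. access fox: MISS, evict yak. Cache (LRU->MRU): [bat bee fox]
  6. access bee: HIT. Cache (LRU->MRU): [bat fox bee]
  7. access bat: HIT. Cache (LRU->MRU): [fox bee bat]
  8. access fox: HIT. Cache (LRU->MRU): [bee bat fox]
  9. access cow: MISS, evict bee. Cache (LRU->MRU): [bat fox cow]
  10. access fox: HIT. Cache (LRU->MRU): [bat cow fox]
  11. access fox: HIT. Cache (LRU->MRU): [bat cow fox]
  12. access fox: HIT. Cache (LRU->MRU): [bat cow fox]
  13. access fox: HIT. Cache (LRU->MRU): [bat cow fox]
  14. access pig: MISS, evict bat. Cache (LRU->MRU): [cow fox pig]
  15. access lime: MISS, evict cow. Cache (LRU->MRU): [fox pig lime]
Total: 8 hits, 7 misses, 4 evictions

Answer: fox pig lime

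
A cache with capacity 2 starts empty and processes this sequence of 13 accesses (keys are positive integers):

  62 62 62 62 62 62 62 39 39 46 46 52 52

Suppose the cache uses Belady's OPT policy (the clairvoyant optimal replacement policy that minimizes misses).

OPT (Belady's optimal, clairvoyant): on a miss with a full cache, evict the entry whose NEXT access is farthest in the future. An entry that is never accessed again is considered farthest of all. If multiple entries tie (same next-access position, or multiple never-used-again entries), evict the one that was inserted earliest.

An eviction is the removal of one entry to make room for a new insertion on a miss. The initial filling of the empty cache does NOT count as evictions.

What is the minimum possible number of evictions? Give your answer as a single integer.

OPT (Belady) simulation (capacity=2):
  1. access 62: MISS. Cache: [62]
  2. access 62: HIT. Next use of 62: step 3. Cache: [62]
  3. access 62: HIT. Next use of 62: step 4. Cache: [62]
  4. access 62: HIT. Next use of 62: step 5. Cache: [62]
  5. access 62: HIT. Next use of 62: step 6. Cache: [62]
  6. access 62: HIT. Next use of 62: step 7. Cache: [62]
  7. access 62: HIT. Next use of 62: never. Cache: [62]
  8. access 39: MISS. Cache: [62 39]
  9. access 39: HIT. Next use of 39: never. Cache: [62 39]
  10. access 46: MISS, evict 62 (next use: never). Cache: [39 46]
  11. access 46: HIT. Next use of 46: never. Cache: [39 46]
  12. access 52: MISS, evict 39 (next use: never). Cache: [46 52]
  13. access 52: HIT. Next use of 52: never. Cache: [46 52]
Total: 9 hits, 4 misses, 2 evictions

Answer: 2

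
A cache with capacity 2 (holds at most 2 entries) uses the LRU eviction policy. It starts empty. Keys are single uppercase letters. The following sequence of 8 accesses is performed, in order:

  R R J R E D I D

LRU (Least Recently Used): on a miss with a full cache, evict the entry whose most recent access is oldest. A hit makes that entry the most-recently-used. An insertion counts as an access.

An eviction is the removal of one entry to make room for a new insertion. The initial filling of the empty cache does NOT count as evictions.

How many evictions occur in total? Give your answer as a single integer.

Answer: 3

Derivation:
LRU simulation (capacity=2):
  1. access R: MISS. Cache (LRU->MRU): [R]
  2. access R: HIT. Cache (LRU->MRU): [R]
  3. access J: MISS. Cache (LRU->MRU): [R J]
  4. access R: HIT. Cache (LRU->MRU): [J R]
  5. access E: MISS, evict J. Cache (LRU->MRU): [R E]
  6. access D: MISS, evict R. Cache (LRU->MRU): [E D]
  7. access I: MISS, evict E. Cache (LRU->MRU): [D I]
  8. access D: HIT. Cache (LRU->MRU): [I D]
Total: 3 hits, 5 misses, 3 evictions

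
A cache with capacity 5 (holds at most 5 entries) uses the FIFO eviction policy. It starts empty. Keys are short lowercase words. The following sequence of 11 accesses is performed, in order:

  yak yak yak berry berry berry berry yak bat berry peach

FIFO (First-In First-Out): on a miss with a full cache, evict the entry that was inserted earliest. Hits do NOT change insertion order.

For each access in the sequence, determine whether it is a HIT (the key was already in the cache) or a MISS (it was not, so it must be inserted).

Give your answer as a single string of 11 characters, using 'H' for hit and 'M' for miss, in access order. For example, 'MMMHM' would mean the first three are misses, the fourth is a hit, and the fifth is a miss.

Answer: MHHMHHHHMHM

Derivation:
FIFO simulation (capacity=5):
  1. access yak: MISS. Cache (old->new): [yak]
  2. access yak: HIT. Cache (old->new): [yak]
  3. access yak: HIT. Cache (old->new): [yak]
  4. access berry: MISS. Cache (old->new): [yak berry]
  5. access berry: HIT. Cache (old->new): [yak berry]
  6. access berry: HIT. Cache (old->new): [yak berry]
  7. access berry: HIT. Cache (old->new): [yak berry]
  8. access yak: HIT. Cache (old->new): [yak berry]
  9. access bat: MISS. Cache (old->new): [yak berry bat]
  10. access berry: HIT. Cache (old->new): [yak berry bat]
  11. access peach: MISS. Cache (old->new): [yak berry bat peach]
Total: 7 hits, 4 misses, 0 evictions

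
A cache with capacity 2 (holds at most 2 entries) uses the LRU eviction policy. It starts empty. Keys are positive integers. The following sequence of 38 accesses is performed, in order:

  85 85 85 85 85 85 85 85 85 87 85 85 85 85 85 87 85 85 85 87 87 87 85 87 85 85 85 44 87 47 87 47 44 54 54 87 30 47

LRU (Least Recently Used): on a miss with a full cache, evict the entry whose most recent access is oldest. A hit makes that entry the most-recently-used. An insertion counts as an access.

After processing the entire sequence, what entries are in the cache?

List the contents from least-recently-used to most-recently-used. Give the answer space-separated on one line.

LRU simulation (capacity=2):
  1. access 85: MISS. Cache (LRU->MRU): [85]
  2. access 85: HIT. Cache (LRU->MRU): [85]
  3. access 85: HIT. Cache (LRU->MRU): [85]
  4. access 85: HIT. Cache (LRU->MRU): [85]
  5. access 85: HIT. Cache (LRU->MRU): [85]
  6. access 85: HIT. Cache (LRU->MRU): [85]
  7. access 85: HIT. Cache (LRU->MRU): [85]
  8. access 85: HIT. Cache (LRU->MRU): [85]
  9. access 85: HIT. Cache (LRU->MRU): [85]
  10. access 87: MISS. Cache (LRU->MRU): [85 87]
  11. access 85: HIT. Cache (LRU->MRU): [87 85]
  12. access 85: HIT. Cache (LRU->MRU): [87 85]
  13. access 85: HIT. Cache (LRU->MRU): [87 85]
  14. access 85: HIT. Cache (LRU->MRU): [87 85]
  15. access 85: HIT. Cache (LRU->MRU): [87 85]
  16. access 87: HIT. Cache (LRU->MRU): [85 87]
  17. access 85: HIT. Cache (LRU->MRU): [87 85]
  18. access 85: HIT. Cache (LRU->MRU): [87 85]
  19. access 85: HIT. Cache (LRU->MRU): [87 85]
  20. access 87: HIT. Cache (LRU->MRU): [85 87]
  21. access 87: HIT. Cache (LRU->MRU): [85 87]
  22. access 87: HIT. Cache (LRU->MRU): [85 87]
  23. access 85: HIT. Cache (LRU->MRU): [87 85]
  24. access 87: HIT. Cache (LRU->MRU): [85 87]
  25. access 85: HIT. Cache (LRU->MRU): [87 85]
  26. access 85: HIT. Cache (LRU->MRU): [87 85]
  27. access 85: HIT. Cache (LRU->MRU): [87 85]
  28. access 44: MISS, evict 87. Cache (LRU->MRU): [85 44]
  29. access 87: MISS, evict 85. Cache (LRU->MRU): [44 87]
  30. access 47: MISS, evict 44. Cache (LRU->MRU): [87 47]
  31. access 87: HIT. Cache (LRU->MRU): [47 87]
  32. access 47: HIT. Cache (LRU->MRU): [87 47]
  33. access 44: MISS, evict 87. Cache (LRU->MRU): [47 44]
  34. access 54: MISS, evict 47. Cache (LRU->MRU): [44 54]
  35. access 54: HIT. Cache (LRU->MRU): [44 54]
  36. access 87: MISS, evict 44. Cache (LRU->MRU): [54 87]
  37. access 30: MISS, evict 54. Cache (LRU->MRU): [87 30]
  38. access 47: MISS, evict 87. Cache (LRU->MRU): [30 47]
Total: 28 hits, 10 misses, 8 evictions

Answer: 30 47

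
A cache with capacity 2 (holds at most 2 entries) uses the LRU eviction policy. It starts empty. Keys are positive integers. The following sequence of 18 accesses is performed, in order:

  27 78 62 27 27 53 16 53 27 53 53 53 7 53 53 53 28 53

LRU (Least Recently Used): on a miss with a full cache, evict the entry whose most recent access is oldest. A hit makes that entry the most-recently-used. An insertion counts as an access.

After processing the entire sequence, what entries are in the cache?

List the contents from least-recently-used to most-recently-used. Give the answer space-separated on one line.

Answer: 28 53

Derivation:
LRU simulation (capacity=2):
  1. access 27: MISS. Cache (LRU->MRU): [27]
  2. access 78: MISS. Cache (LRU->MRU): [27 78]
  3. access 62: MISS, evict 27. Cache (LRU->MRU): [78 62]
  4. access 27: MISS, evict 78. Cache (LRU->MRU): [62 27]
  5. access 27: HIT. Cache (LRU->MRU): [62 27]
  6. access 53: MISS, evict 62. Cache (LRU->MRU): [27 53]
  7. access 16: MISS, evict 27. Cache (LRU->MRU): [53 16]
  8. access 53: HIT. Cache (LRU->MRU): [16 53]
  9. access 27: MISS, evict 16. Cache (LRU->MRU): [53 27]
  10. access 53: HIT. Cache (LRU->MRU): [27 53]
  11. access 53: HIT. Cache (LRU->MRU): [27 53]
  12. access 53: HIT. Cache (LRU->MRU): [27 53]
  13. access 7: MISS, evict 27. Cache (LRU->MRU): [53 7]
  14. access 53: HIT. Cache (LRU->MRU): [7 53]
  15. access 53: HIT. Cache (LRU->MRU): [7 53]
  16. access 53: HIT. Cache (LRU->MRU): [7 53]
  17. access 28: MISS, evict 7. Cache (LRU->MRU): [53 28]
  18. access 53: HIT. Cache (LRU->MRU): [28 53]
Total: 9 hits, 9 misses, 7 evictions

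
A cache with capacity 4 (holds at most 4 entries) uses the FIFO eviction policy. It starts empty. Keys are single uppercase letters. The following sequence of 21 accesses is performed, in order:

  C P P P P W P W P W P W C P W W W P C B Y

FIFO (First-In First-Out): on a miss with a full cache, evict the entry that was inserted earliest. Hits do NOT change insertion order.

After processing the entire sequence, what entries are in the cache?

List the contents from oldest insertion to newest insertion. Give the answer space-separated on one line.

FIFO simulation (capacity=4):
  1. access C: MISS. Cache (old->new): [C]
  2. access P: MISS. Cache (old->new): [C P]
  3. access P: HIT. Cache (old->new): [C P]
  4. access P: HIT. Cache (old->new): [C P]
  5. access P: HIT. Cache (old->new): [C P]
  6. access W: MISS. Cache (old->new): [C P W]
  7. access P: HIT. Cache (old->new): [C P W]
  8. access W: HIT. Cache (old->new): [C P W]
  9. access P: HIT. Cache (old->new): [C P W]
  10. access W: HIT. Cache (old->new): [C P W]
  11. access P: HIT. Cache (old->new): [C P W]
  12. access W: HIT. Cache (old->new): [C P W]
  13. access C: HIT. Cache (old->new): [C P W]
  14. access P: HIT. Cache (old->new): [C P W]
  15. access W: HIT. Cache (old->new): [C P W]
  16. access W: HIT. Cache (old->new): [C P W]
  17. access W: HIT. Cache (old->new): [C P W]
  18. access P: HIT. Cache (old->new): [C P W]
  19. access C: HIT. Cache (old->new): [C P W]
  20. access B: MISS. Cache (old->new): [C P W B]
  21. access Y: MISS, evict C. Cache (old->new): [P W B Y]
Total: 16 hits, 5 misses, 1 evictions

Answer: P W B Y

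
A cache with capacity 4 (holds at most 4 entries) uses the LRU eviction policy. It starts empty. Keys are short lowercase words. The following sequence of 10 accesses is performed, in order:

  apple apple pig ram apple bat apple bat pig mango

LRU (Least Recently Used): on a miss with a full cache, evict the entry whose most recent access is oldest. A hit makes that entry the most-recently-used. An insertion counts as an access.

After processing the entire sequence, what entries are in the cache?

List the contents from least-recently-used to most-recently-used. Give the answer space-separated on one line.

Answer: apple bat pig mango

Derivation:
LRU simulation (capacity=4):
  1. access apple: MISS. Cache (LRU->MRU): [apple]
  2. access apple: HIT. Cache (LRU->MRU): [apple]
  3. access pig: MISS. Cache (LRU->MRU): [apple pig]
  4. access ram: MISS. Cache (LRU->MRU): [apple pig ram]
  5. access apple: HIT. Cache (LRU->MRU): [pig ram apple]
  6. access bat: MISS. Cache (LRU->MRU): [pig ram apple bat]
  7. access apple: HIT. Cache (LRU->MRU): [pig ram bat apple]
  8. access bat: HIT. Cache (LRU->MRU): [pig ram apple bat]
  9. access pig: HIT. Cache (LRU->MRU): [ram apple bat pig]
  10. access mango: MISS, evict ram. Cache (LRU->MRU): [apple bat pig mango]
Total: 5 hits, 5 misses, 1 evictions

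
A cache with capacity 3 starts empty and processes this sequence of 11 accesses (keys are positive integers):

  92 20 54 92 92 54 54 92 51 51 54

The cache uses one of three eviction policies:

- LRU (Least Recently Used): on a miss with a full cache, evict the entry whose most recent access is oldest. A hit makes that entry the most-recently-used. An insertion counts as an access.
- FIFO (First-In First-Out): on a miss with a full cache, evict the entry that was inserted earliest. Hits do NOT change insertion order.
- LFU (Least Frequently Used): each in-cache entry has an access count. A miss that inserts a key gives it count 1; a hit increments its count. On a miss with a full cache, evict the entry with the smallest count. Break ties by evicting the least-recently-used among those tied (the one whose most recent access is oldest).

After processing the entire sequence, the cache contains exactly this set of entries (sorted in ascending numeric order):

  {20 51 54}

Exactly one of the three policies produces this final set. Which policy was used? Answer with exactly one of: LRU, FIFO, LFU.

Simulating under each policy and comparing final sets:
  LRU: final set = {51 54 92} -> differs
  FIFO: final set = {20 51 54} -> MATCHES target
  LFU: final set = {51 54 92} -> differs
Only FIFO produces the target set.

Answer: FIFO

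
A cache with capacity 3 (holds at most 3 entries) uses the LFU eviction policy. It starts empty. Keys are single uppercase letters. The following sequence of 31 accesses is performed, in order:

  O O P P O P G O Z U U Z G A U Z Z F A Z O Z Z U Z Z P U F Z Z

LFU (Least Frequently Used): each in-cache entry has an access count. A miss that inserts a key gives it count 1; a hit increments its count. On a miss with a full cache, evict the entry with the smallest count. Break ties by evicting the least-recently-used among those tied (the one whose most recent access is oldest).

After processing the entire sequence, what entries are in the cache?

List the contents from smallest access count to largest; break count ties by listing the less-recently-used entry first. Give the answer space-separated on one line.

LFU simulation (capacity=3):
  1. access O: MISS. Cache: [O(c=1)]
  2. access O: HIT, count now 2. Cache: [O(c=2)]
  3. access P: MISS. Cache: [P(c=1) O(c=2)]
  4. access P: HIT, count now 2. Cache: [O(c=2) P(c=2)]
  5. access O: HIT, count now 3. Cache: [P(c=2) O(c=3)]
  6. access P: HIT, count now 3. Cache: [O(c=3) P(c=3)]
  7. access G: MISS. Cache: [G(c=1) O(c=3) P(c=3)]
  8. access O: HIT, count now 4. Cache: [G(c=1) P(c=3) O(c=4)]
  9. access Z: MISS, evict G(c=1). Cache: [Z(c=1) P(c=3) O(c=4)]
  10. access U: MISS, evict Z(c=1). Cache: [U(c=1) P(c=3) O(c=4)]
  11. access U: HIT, count now 2. Cache: [U(c=2) P(c=3) O(c=4)]
  12. access Z: MISS, evict U(c=2). Cache: [Z(c=1) P(c=3) O(c=4)]
  13. access G: MISS, evict Z(c=1). Cache: [G(c=1) P(c=3) O(c=4)]
  14. access A: MISS, evict G(c=1). Cache: [A(c=1) P(c=3) O(c=4)]
  15. access U: MISS, evict A(c=1). Cache: [U(c=1) P(c=3) O(c=4)]
  16. access Z: MISS, evict U(c=1). Cache: [Z(c=1) P(c=3) O(c=4)]
  17. access Z: HIT, count now 2. Cache: [Z(c=2) P(c=3) O(c=4)]
  18. access F: MISS, evict Z(c=2). Cache: [F(c=1) P(c=3) O(c=4)]
  19. access A: MISS, evict F(c=1). Cache: [A(c=1) P(c=3) O(c=4)]
  20. access Z: MISS, evict A(c=1). Cache: [Z(c=1) P(c=3) O(c=4)]
  21. access O: HIT, count now 5. Cache: [Z(c=1) P(c=3) O(c=5)]
  22. access Z: HIT, count now 2. Cache: [Z(c=2) P(c=3) O(c=5)]
  23. access Z: HIT, count now 3. Cache: [P(c=3) Z(c=3) O(c=5)]
  24. access U: MISS, evict P(c=3). Cache: [U(c=1) Z(c=3) O(c=5)]
  25. access Z: HIT, count now 4. Cache: [U(c=1) Z(c=4) O(c=5)]
  26. access Z: HIT, count now 5. Cache: [U(c=1) O(c=5) Z(c=5)]
  27. access P: MISS, evict U(c=1). Cache: [P(c=1) O(c=5) Z(c=5)]
  28. access U: MISS, evict P(c=1). Cache: [U(c=1) O(c=5) Z(c=5)]
  29. access F: MISS, evict U(c=1). Cache: [F(c=1) O(c=5) Z(c=5)]
  30. access Z: HIT, count now 6. Cache: [F(c=1) O(c=5) Z(c=6)]
  31. access Z: HIT, count now 7. Cache: [F(c=1) O(c=5) Z(c=7)]
Total: 14 hits, 17 misses, 14 evictions

Answer: F O Z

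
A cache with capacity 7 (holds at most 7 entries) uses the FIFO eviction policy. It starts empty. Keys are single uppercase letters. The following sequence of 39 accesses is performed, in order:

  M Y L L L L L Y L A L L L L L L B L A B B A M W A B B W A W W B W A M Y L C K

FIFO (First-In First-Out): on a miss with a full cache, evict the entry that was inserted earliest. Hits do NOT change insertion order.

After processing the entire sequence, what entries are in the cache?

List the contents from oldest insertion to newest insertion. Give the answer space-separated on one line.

FIFO simulation (capacity=7):
  1. access M: MISS. Cache (old->new): [M]
  2. access Y: MISS. Cache (old->new): [M Y]
  3. access L: MISS. Cache (old->new): [M Y L]
  4. access L: HIT. Cache (old->new): [M Y L]
  5. access L: HIT. Cache (old->new): [M Y L]
  6. access L: HIT. Cache (old->new): [M Y L]
  7. access L: HIT. Cache (old->new): [M Y L]
  8. access Y: HIT. Cache (old->new): [M Y L]
  9. access L: HIT. Cache (old->new): [M Y L]
  10. access A: MISS. Cache (old->new): [M Y L A]
  11. access L: HIT. Cache (old->new): [M Y L A]
  12. access L: HIT. Cache (old->new): [M Y L A]
  13. access L: HIT. Cache (old->new): [M Y L A]
  14. access L: HIT. Cache (old->new): [M Y L A]
  15. access L: HIT. Cache (old->new): [M Y L A]
  16. access L: HIT. Cache (old->new): [M Y L A]
  17. access B: MISS. Cache (old->new): [M Y L A B]
  18. access L: HIT. Cache (old->new): [M Y L A B]
  19. access A: HIT. Cache (old->new): [M Y L A B]
  20. access B: HIT. Cache (old->new): [M Y L A B]
  21. access B: HIT. Cache (old->new): [M Y L A B]
  22. access A: HIT. Cache (old->new): [M Y L A B]
  23. access M: HIT. Cache (old->new): [M Y L A B]
  24. access W: MISS. Cache (old->new): [M Y L A B W]
  25. access A: HIT. Cache (old->new): [M Y L A B W]
  26. access B: HIT. Cache (old->new): [M Y L A B W]
  27. access B: HIT. Cache (old->new): [M Y L A B W]
  28. access W: HIT. Cache (old->new): [M Y L A B W]
  29. access A: HIT. Cache (old->new): [M Y L A B W]
  30. access W: HIT. Cache (old->new): [M Y L A B W]
  31. access W: HIT. Cache (old->new): [M Y L A B W]
  32. access B: HIT. Cache (old->new): [M Y L A B W]
  33. access W: HIT. Cache (old->new): [M Y L A B W]
  34. access A: HIT. Cache (old->new): [M Y L A B W]
  35. access M: HIT. Cache (old->new): [M Y L A B W]
  36. access Y: HIT. Cache (old->new): [M Y L A B W]
  37. access L: HIT. Cache (old->new): [M Y L A B W]
  38. access C: MISS. Cache (old->new): [M Y L A B W C]
  39. access K: MISS, evict M. Cache (old->new): [Y L A B W C K]
Total: 31 hits, 8 misses, 1 evictions

Answer: Y L A B W C K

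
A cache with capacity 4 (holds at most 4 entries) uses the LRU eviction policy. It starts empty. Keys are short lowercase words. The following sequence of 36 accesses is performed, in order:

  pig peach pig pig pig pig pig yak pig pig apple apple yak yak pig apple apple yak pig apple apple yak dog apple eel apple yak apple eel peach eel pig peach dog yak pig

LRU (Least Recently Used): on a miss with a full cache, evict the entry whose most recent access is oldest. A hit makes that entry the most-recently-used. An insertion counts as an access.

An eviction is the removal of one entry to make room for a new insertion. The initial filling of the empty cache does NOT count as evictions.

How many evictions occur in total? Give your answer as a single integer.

Answer: 6

Derivation:
LRU simulation (capacity=4):
  1. access pig: MISS. Cache (LRU->MRU): [pig]
  2. access peach: MISS. Cache (LRU->MRU): [pig peach]
  3. access pig: HIT. Cache (LRU->MRU): [peach pig]
  4. access pig: HIT. Cache (LRU->MRU): [peach pig]
  5. access pig: HIT. Cache (LRU->MRU): [peach pig]
  6. access pig: HIT. Cache (LRU->MRU): [peach pig]
  7. access pig: HIT. Cache (LRU->MRU): [peach pig]
  8. access yak: MISS. Cache (LRU->MRU): [peach pig yak]
  9. access pig: HIT. Cache (LRU->MRU): [peach yak pig]
  10. access pig: HIT. Cache (LRU->MRU): [peach yak pig]
  11. access apple: MISS. Cache (LRU->MRU): [peach yak pig apple]
  12. access apple: HIT. Cache (LRU->MRU): [peach yak pig apple]
  13. access yak: HIT. Cache (LRU->MRU): [peach pig apple yak]
  14. access yak: HIT. Cache (LRU->MRU): [peach pig apple yak]
  15. access pig: HIT. Cache (LRU->MRU): [peach apple yak pig]
  16. access apple: HIT. Cache (LRU->MRU): [peach yak pig apple]
  17. access apple: HIT. Cache (LRU->MRU): [peach yak pig apple]
  18. access yak: HIT. Cache (LRU->MRU): [peach pig apple yak]
  19. access pig: HIT. Cache (LRU->MRU): [peach apple yak pig]
  20. access apple: HIT. Cache (LRU->MRU): [peach yak pig apple]
  21. access apple: HIT. Cache (LRU->MRU): [peach yak pig apple]
  22. access yak: HIT. Cache (LRU->MRU): [peach pig apple yak]
  23. access dog: MISS, evict peach. Cache (LRU->MRU): [pig apple yak dog]
  24. access apple: HIT. Cache (LRU->MRU): [pig yak dog apple]
  25. access eel: MISS, evict pig. Cache (LRU->MRU): [yak dog apple eel]
  26. access apple: HIT. Cache (LRU->MRU): [yak dog eel apple]
  27. access yak: HIT. Cache (LRU->MRU): [dog eel apple yak]
  28. access apple: HIT. Cache (LRU->MRU): [dog eel yak apple]
  29. access eel: HIT. Cache (LRU->MRU): [dog yak apple eel]
  30. access peach: MISS, evict dog. Cache (LRU->MRU): [yak apple eel peach]
  31. access eel: HIT. Cache (LRU->MRU): [yak apple peach eel]
  32. access pig: MISS, evict yak. Cache (LRU->MRU): [apple peach eel pig]
  33. access peach: HIT. Cache (LRU->MRU): [apple eel pig peach]
  34. access dog: MISS, evict apple. Cache (LRU->MRU): [eel pig peach dog]
  35. access yak: MISS, evict eel. Cache (LRU->MRU): [pig peach dog yak]
  36. access pig: HIT. Cache (LRU->MRU): [peach dog yak pig]
Total: 26 hits, 10 misses, 6 evictions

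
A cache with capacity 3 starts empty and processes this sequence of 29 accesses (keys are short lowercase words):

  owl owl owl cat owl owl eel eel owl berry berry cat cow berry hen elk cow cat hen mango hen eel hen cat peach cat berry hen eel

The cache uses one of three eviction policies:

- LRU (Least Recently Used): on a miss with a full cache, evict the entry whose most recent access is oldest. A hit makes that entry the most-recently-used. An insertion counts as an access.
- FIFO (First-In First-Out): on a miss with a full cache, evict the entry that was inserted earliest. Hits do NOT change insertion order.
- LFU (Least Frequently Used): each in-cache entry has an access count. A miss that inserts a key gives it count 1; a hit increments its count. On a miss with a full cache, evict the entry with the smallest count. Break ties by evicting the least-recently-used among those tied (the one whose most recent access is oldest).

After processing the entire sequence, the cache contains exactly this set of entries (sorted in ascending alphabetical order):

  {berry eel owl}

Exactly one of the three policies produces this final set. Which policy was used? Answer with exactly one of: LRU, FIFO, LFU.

Answer: LFU

Derivation:
Simulating under each policy and comparing final sets:
  LRU: final set = {berry eel hen} -> differs
  FIFO: final set = {berry eel hen} -> differs
  LFU: final set = {berry eel owl} -> MATCHES target
Only LFU produces the target set.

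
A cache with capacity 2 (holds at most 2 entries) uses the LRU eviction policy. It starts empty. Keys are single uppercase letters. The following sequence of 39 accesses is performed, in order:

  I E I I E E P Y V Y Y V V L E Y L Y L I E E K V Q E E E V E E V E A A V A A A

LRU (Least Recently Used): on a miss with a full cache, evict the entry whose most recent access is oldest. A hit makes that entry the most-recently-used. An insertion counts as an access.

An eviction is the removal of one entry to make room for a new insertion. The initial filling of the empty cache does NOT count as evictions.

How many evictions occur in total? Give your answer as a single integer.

LRU simulation (capacity=2):
  1. access I: MISS. Cache (LRU->MRU): [I]
  2. access E: MISS. Cache (LRU->MRU): [I E]
  3. access I: HIT. Cache (LRU->MRU): [E I]
  4. access I: HIT. Cache (LRU->MRU): [E I]
  5. access E: HIT. Cache (LRU->MRU): [I E]
  6. access E: HIT. Cache (LRU->MRU): [I E]
  7. access P: MISS, evict I. Cache (LRU->MRU): [E P]
  8. access Y: MISS, evict E. Cache (LRU->MRU): [P Y]
  9. access V: MISS, evict P. Cache (LRU->MRU): [Y V]
  10. access Y: HIT. Cache (LRU->MRU): [V Y]
  11. access Y: HIT. Cache (LRU->MRU): [V Y]
  12. access V: HIT. Cache (LRU->MRU): [Y V]
  13. access V: HIT. Cache (LRU->MRU): [Y V]
  14. access L: MISS, evict Y. Cache (LRU->MRU): [V L]
  15. access E: MISS, evict V. Cache (LRU->MRU): [L E]
  16. access Y: MISS, evict L. Cache (LRU->MRU): [E Y]
  17. access L: MISS, evict E. Cache (LRU->MRU): [Y L]
  18. access Y: HIT. Cache (LRU->MRU): [L Y]
  19. access L: HIT. Cache (LRU->MRU): [Y L]
  20. access I: MISS, evict Y. Cache (LRU->MRU): [L I]
  21. access E: MISS, evict L. Cache (LRU->MRU): [I E]
  22. access E: HIT. Cache (LRU->MRU): [I E]
  23. access K: MISS, evict I. Cache (LRU->MRU): [E K]
  24. access V: MISS, evict E. Cache (LRU->MRU): [K V]
  25. access Q: MISS, evict K. Cache (LRU->MRU): [V Q]
  26. access E: MISS, evict V. Cache (LRU->MRU): [Q E]
  27. access E: HIT. Cache (LRU->MRU): [Q E]
  28. access E: HIT. Cache (LRU->MRU): [Q E]
  29. access V: MISS, evict Q. Cache (LRU->MRU): [E V]
  30. access E: HIT. Cache (LRU->MRU): [V E]
  31. access E: HIT. Cache (LRU->MRU): [V E]
  32. access V: HIT. Cache (LRU->MRU): [E V]
  33. access E: HIT. Cache (LRU->MRU): [V E]
  34. access A: MISS, evict V. Cache (LRU->MRU): [E A]
  35. access A: HIT. Cache (LRU->MRU): [E A]
  36. access V: MISS, evict E. Cache (LRU->MRU): [A V]
  37. access A: HIT. Cache (LRU->MRU): [V A]
  38. access A: HIT. Cache (LRU->MRU): [V A]
  39. access A: HIT. Cache (LRU->MRU): [V A]
Total: 21 hits, 18 misses, 16 evictions

Answer: 16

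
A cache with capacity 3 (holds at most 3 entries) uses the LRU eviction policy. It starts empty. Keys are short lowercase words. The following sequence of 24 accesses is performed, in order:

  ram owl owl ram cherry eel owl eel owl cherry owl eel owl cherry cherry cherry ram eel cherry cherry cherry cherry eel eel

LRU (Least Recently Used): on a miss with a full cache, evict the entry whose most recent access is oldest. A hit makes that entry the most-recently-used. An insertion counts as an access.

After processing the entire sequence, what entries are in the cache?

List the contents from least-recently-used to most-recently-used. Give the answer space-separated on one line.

Answer: ram cherry eel

Derivation:
LRU simulation (capacity=3):
  1. access ram: MISS. Cache (LRU->MRU): [ram]
  2. access owl: MISS. Cache (LRU->MRU): [ram owl]
  3. access owl: HIT. Cache (LRU->MRU): [ram owl]
  4. access ram: HIT. Cache (LRU->MRU): [owl ram]
  5. access cherry: MISS. Cache (LRU->MRU): [owl ram cherry]
  6. access eel: MISS, evict owl. Cache (LRU->MRU): [ram cherry eel]
  7. access owl: MISS, evict ram. Cache (LRU->MRU): [cherry eel owl]
  8. access eel: HIT. Cache (LRU->MRU): [cherry owl eel]
  9. access owl: HIT. Cache (LRU->MRU): [cherry eel owl]
  10. access cherry: HIT. Cache (LRU->MRU): [eel owl cherry]
  11. access owl: HIT. Cache (LRU->MRU): [eel cherry owl]
  12. access eel: HIT. Cache (LRU->MRU): [cherry owl eel]
  13. access owl: HIT. Cache (LRU->MRU): [cherry eel owl]
  14. access cherry: HIT. Cache (LRU->MRU): [eel owl cherry]
  15. access cherry: HIT. Cache (LRU->MRU): [eel owl cherry]
  16. access cherry: HIT. Cache (LRU->MRU): [eel owl cherry]
  17. access ram: MISS, evict eel. Cache (LRU->MRU): [owl cherry ram]
  18. access eel: MISS, evict owl. Cache (LRU->MRU): [cherry ram eel]
  19. access cherry: HIT. Cache (LRU->MRU): [ram eel cherry]
  20. access cherry: HIT. Cache (LRU->MRU): [ram eel cherry]
  21. access cherry: HIT. Cache (LRU->MRU): [ram eel cherry]
  22. access cherry: HIT. Cache (LRU->MRU): [ram eel cherry]
  23. access eel: HIT. Cache (LRU->MRU): [ram cherry eel]
  24. access eel: HIT. Cache (LRU->MRU): [ram cherry eel]
Total: 17 hits, 7 misses, 4 evictions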